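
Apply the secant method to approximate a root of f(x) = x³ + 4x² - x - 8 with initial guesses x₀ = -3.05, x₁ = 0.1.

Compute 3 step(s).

f(x) = x³ + 4x² - x - 8
x₀ = -3.05, x₁ = 0.1

Secant formula: x_{n+1} = x_n - f(x_n)(x_n - x_{n-1})/(f(x_n) - f(x_{n-1}))

Iteration 1:
  f(-3.050000) = 3.887375
  f(0.100000) = -8.059000
  x_2 = 0.100000 - (-8.059000)×(0.100000 - (-3.050000))/(-8.059000 - 3.887375)
       = -2.024984
Iteration 2:
  f(0.100000) = -8.059000
  f(-2.024984) = 2.123654
  x_3 = -2.024984 - 2.123654×(-2.024984 - 0.100000)/(2.123654 - (-8.059000))
       = -1.581805
Iteration 3:
  f(-2.024984) = 2.123654
  f(-1.581805) = -0.367610
  x_4 = -1.581805 - (-0.367610)×(-1.581805 - (-2.024984))/(-0.367610 - 2.123654)
       = -1.647201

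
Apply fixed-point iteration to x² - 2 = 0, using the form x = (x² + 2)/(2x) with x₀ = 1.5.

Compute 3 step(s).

Equation: x² - 2 = 0
Fixed-point form: x = (x² + 2)/(2x)
x₀ = 1.5

x_1 = g(1.500000) = 1.416667
x_2 = g(1.416667) = 1.414216
x_3 = g(1.414216) = 1.414214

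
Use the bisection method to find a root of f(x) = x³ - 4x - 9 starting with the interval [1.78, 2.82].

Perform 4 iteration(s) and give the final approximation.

f(x) = x³ - 4x - 9
Initial interval: [1.78, 2.82]

Iteration 1:
  c_1 = (1.780000 + 2.820000)/2 = 2.300000
  f(c_1) = f(2.300000) = -6.033000
  f(a) × f(c) ≥ 0, new interval: [2.300000, 2.820000]
Iteration 2:
  c_2 = (2.300000 + 2.820000)/2 = 2.560000
  f(c_2) = f(2.560000) = -2.462784
  f(a) × f(c) ≥ 0, new interval: [2.560000, 2.820000]
Iteration 3:
  c_3 = (2.560000 + 2.820000)/2 = 2.690000
  f(c_3) = f(2.690000) = -0.294891
  f(a) × f(c) ≥ 0, new interval: [2.690000, 2.820000]
Iteration 4:
  c_4 = (2.690000 + 2.820000)/2 = 2.755000
  f(c_4) = f(2.755000) = 0.890519
  f(a) × f(c) < 0, new interval: [2.690000, 2.755000]

After 4 iteration(s), the approximation is c_4 = 2.755000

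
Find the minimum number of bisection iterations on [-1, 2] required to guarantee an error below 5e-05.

We need (b-a)/2^n ≤ 5e-05
(2 - (-1))/2^n ≤ 5e-05
3/2^n ≤ 5e-05
2^n ≥ 60000
n ≥ log₂(60000) = 15.87
n ≥ 16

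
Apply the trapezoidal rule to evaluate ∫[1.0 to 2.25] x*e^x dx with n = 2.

f(x) = x*e^x
a = 1.0, b = 2.25, n = 2
h = (b - a)/n = 0.625000

Trapezoidal rule: (h/2)[f(x₀) + 2f(x₁) + 2f(x₂) + ... + f(xₙ)]

x_0 = 1.0000, f(x_0) = 2.718282, coefficient = 1
x_1 = 1.6250, f(x_1) = 8.252431, coefficient = 2
x_2 = 2.2500, f(x_2) = 21.347406, coefficient = 1

I ≈ (0.625000/2) × 40.570549 = 12.678297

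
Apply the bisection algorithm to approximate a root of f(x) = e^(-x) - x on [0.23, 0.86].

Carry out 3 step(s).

f(x) = e^(-x) - x
Initial interval: [0.23, 0.86]

Iteration 1:
  c_1 = (0.230000 + 0.860000)/2 = 0.545000
  f(c_1) = f(0.545000) = 0.034842
  f(a) × f(c) ≥ 0, new interval: [0.545000, 0.860000]
Iteration 2:
  c_2 = (0.545000 + 0.860000)/2 = 0.702500
  f(c_2) = f(0.702500) = -0.207155
  f(a) × f(c) < 0, new interval: [0.545000, 0.702500]
Iteration 3:
  c_3 = (0.545000 + 0.702500)/2 = 0.623750
  f(c_3) = f(0.623750) = -0.087819
  f(a) × f(c) < 0, new interval: [0.545000, 0.623750]

After 3 iteration(s), the approximation is c_3 = 0.623750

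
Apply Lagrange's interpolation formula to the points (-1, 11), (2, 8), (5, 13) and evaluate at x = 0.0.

Lagrange interpolation formula:
P(x) = Σ yᵢ × Lᵢ(x)
where Lᵢ(x) = Π_{j≠i} (x - xⱼ)/(xᵢ - xⱼ)

L_0(0.0) = (0.0 - 2)/(-1 - 2) × (0.0 - 5)/(-1 - 5) = 0.555556
L_1(0.0) = (0.0 - (-1))/(2 - (-1)) × (0.0 - 5)/(2 - 5) = 0.555556
L_2(0.0) = (0.0 - (-1))/(5 - (-1)) × (0.0 - 2)/(5 - 2) = -0.111111

P(0.0) = 11×L_0(0.0) + 8×L_1(0.0) + 13×L_2(0.0)
P(0.0) = 9.111111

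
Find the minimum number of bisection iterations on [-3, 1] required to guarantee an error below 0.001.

We need (b-a)/2^n ≤ 0.001
(1 - (-3))/2^n ≤ 0.001
4/2^n ≤ 0.001
2^n ≥ 4000
n ≥ log₂(4000) = 11.97
n ≥ 12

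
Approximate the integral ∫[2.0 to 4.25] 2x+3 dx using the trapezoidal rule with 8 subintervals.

f(x) = 2x+3
a = 2.0, b = 4.25, n = 8
h = (b - a)/n = 0.281250

Trapezoidal rule: (h/2)[f(x₀) + 2f(x₁) + 2f(x₂) + ... + f(xₙ)]

x_0 = 2.0000, f(x_0) = 7.000000, coefficient = 1
x_1 = 2.2812, f(x_1) = 7.562500, coefficient = 2
x_2 = 2.5625, f(x_2) = 8.125000, coefficient = 2
x_3 = 2.8438, f(x_3) = 8.687500, coefficient = 2
x_4 = 3.1250, f(x_4) = 9.250000, coefficient = 2
x_5 = 3.4062, f(x_5) = 9.812500, coefficient = 2
x_6 = 3.6875, f(x_6) = 10.375000, coefficient = 2
x_7 = 3.9688, f(x_7) = 10.937500, coefficient = 2
x_8 = 4.2500, f(x_8) = 11.500000, coefficient = 1

I ≈ (0.281250/2) × 148.000000 = 20.812500
Exact value: 20.812500
Error: 0.000000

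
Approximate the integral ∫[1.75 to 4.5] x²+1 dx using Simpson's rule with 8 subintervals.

f(x) = x²+1
a = 1.75, b = 4.5, n = 8
h = (b - a)/n = 0.343750

Simpson's rule: (h/3)[f(x₀) + 4f(x₁) + 2f(x₂) + ... + f(xₙ)]

x_0 = 1.7500, f(x_0) = 4.062500, coefficient = 1
x_1 = 2.0938, f(x_1) = 5.383789, coefficient = 4
x_2 = 2.4375, f(x_2) = 6.941406, coefficient = 2
x_3 = 2.7812, f(x_3) = 8.735352, coefficient = 4
x_4 = 3.1250, f(x_4) = 10.765625, coefficient = 2
x_5 = 3.4688, f(x_5) = 13.032227, coefficient = 4
x_6 = 3.8125, f(x_6) = 15.535156, coefficient = 2
x_7 = 4.1562, f(x_7) = 18.274414, coefficient = 4
x_8 = 4.5000, f(x_8) = 21.250000, coefficient = 1

I ≈ (0.343750/3) × 273.500000 = 31.338542
Exact value: 31.338542
Error: 0.000000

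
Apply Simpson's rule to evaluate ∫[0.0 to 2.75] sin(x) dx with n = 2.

f(x) = sin(x)
a = 0.0, b = 2.75, n = 2
h = (b - a)/n = 1.375000

Simpson's rule: (h/3)[f(x₀) + 4f(x₁) + 2f(x₂) + ... + f(xₙ)]

x_0 = 0.0000, f(x_0) = 0.000000, coefficient = 1
x_1 = 1.3750, f(x_1) = 0.980893, coefficient = 4
x_2 = 2.7500, f(x_2) = 0.381661, coefficient = 1

I ≈ (1.375000/3) × 4.305233 = 1.973232
Exact value: 1.924302
Error: 0.048930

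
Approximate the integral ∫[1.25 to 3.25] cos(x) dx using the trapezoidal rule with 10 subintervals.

f(x) = cos(x)
a = 1.25, b = 3.25, n = 10
h = (b - a)/n = 0.200000

Trapezoidal rule: (h/2)[f(x₀) + 2f(x₁) + 2f(x₂) + ... + f(xₙ)]

x_0 = 1.2500, f(x_0) = 0.315322, coefficient = 1
x_1 = 1.4500, f(x_1) = 0.120503, coefficient = 2
x_2 = 1.6500, f(x_2) = -0.079121, coefficient = 2
x_3 = 1.8500, f(x_3) = -0.275590, coefficient = 2
x_4 = 2.0500, f(x_4) = -0.461073, coefficient = 2
x_5 = 2.2500, f(x_5) = -0.628174, coefficient = 2
x_6 = 2.4500, f(x_6) = -0.770231, coefficient = 2
x_7 = 2.6500, f(x_7) = -0.881582, coefficient = 2
x_8 = 2.8500, f(x_8) = -0.957787, coefficient = 2
x_9 = 3.0500, f(x_9) = -0.995808, coefficient = 2
x_10 = 3.2500, f(x_10) = -0.994130, coefficient = 1

I ≈ (0.200000/2) × -10.536535 = -1.053653
Exact value: -1.057180
Error: 0.003526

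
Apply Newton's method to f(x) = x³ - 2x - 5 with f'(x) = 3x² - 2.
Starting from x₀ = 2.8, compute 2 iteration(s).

f(x) = x³ - 2x - 5
f'(x) = 3x² - 2
x₀ = 2.8

Newton-Raphson formula: x_{n+1} = x_n - f(x_n)/f'(x_n)

Iteration 1:
  f(2.800000) = 11.352000
  f'(2.800000) = 21.520000
  x_1 = 2.800000 - 11.352000/21.520000 = 2.272491
Iteration 2:
  f(2.272491) = 2.190647
  f'(2.272491) = 13.492642
  x_2 = 2.272491 - 2.190647/13.492642 = 2.110132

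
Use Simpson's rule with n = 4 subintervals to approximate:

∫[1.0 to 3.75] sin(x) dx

f(x) = sin(x)
a = 1.0, b = 3.75, n = 4
h = (b - a)/n = 0.687500

Simpson's rule: (h/3)[f(x₀) + 4f(x₁) + 2f(x₂) + ... + f(xₙ)]

x_0 = 1.0000, f(x_0) = 0.841471, coefficient = 1
x_1 = 1.6875, f(x_1) = 0.993198, coefficient = 4
x_2 = 2.3750, f(x_2) = 0.693685, coefficient = 2
x_3 = 3.0625, f(x_3) = 0.079010, coefficient = 4
x_4 = 3.7500, f(x_4) = -0.571561, coefficient = 1

I ≈ (0.687500/3) × 5.946112 = 1.362651
Exact value: 1.360862
Error: 0.001789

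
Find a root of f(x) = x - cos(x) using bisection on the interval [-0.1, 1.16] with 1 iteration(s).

f(x) = x - cos(x)
Initial interval: [-0.1, 1.16]

Iteration 1:
  c_1 = (-0.100000 + 1.160000)/2 = 0.530000
  f(c_1) = f(0.530000) = -0.332807
  f(a) × f(c) ≥ 0, new interval: [0.530000, 1.160000]

After 1 iteration(s), the approximation is c_1 = 0.530000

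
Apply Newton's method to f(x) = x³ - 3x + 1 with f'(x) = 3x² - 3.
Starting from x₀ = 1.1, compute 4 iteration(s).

f(x) = x³ - 3x + 1
f'(x) = 3x² - 3
x₀ = 1.1

Newton-Raphson formula: x_{n+1} = x_n - f(x_n)/f'(x_n)

Iteration 1:
  f(1.100000) = -0.969000
  f'(1.100000) = 0.630000
  x_1 = 1.100000 - (-0.969000)/0.630000 = 2.638095
Iteration 2:
  f(2.638095) = 11.445661
  f'(2.638095) = 17.878639
  x_2 = 2.638095 - 11.445661/17.878639 = 1.997909
Iteration 3:
  f(1.997909) = 2.981206
  f'(1.997909) = 8.974920
  x_3 = 1.997909 - 2.981206/8.974920 = 1.665738
Iteration 4:
  f(1.665738) = 0.624682
  f'(1.665738) = 5.324050
  x_4 = 1.665738 - 0.624682/5.324050 = 1.548406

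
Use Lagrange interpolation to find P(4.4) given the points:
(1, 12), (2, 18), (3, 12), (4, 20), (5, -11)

Lagrange interpolation formula:
P(x) = Σ yᵢ × Lᵢ(x)
where Lᵢ(x) = Π_{j≠i} (x - xⱼ)/(xᵢ - xⱼ)

L_0(4.4) = (4.4 - 2)/(1 - 2) × (4.4 - 3)/(1 - 3) × (4.4 - 4)/(1 - 4) × (4.4 - 5)/(1 - 5) = -0.033600
L_1(4.4) = (4.4 - 1)/(2 - 1) × (4.4 - 3)/(2 - 3) × (4.4 - 4)/(2 - 4) × (4.4 - 5)/(2 - 5) = 0.190400
L_2(4.4) = (4.4 - 1)/(3 - 1) × (4.4 - 2)/(3 - 2) × (4.4 - 4)/(3 - 4) × (4.4 - 5)/(3 - 5) = -0.489600
L_3(4.4) = (4.4 - 1)/(4 - 1) × (4.4 - 2)/(4 - 2) × (4.4 - 3)/(4 - 3) × (4.4 - 5)/(4 - 5) = 1.142400
L_4(4.4) = (4.4 - 1)/(5 - 1) × (4.4 - 2)/(5 - 2) × (4.4 - 3)/(5 - 3) × (4.4 - 4)/(5 - 4) = 0.190400

P(4.4) = 12×L_0(4.4) + 18×L_1(4.4) + 12×L_2(4.4) + 20×L_3(4.4) + (-11)×L_4(4.4)
P(4.4) = 17.902400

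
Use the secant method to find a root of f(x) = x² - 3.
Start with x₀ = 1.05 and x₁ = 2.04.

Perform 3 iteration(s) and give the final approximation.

f(x) = x² - 3
x₀ = 1.05, x₁ = 2.04

Secant formula: x_{n+1} = x_n - f(x_n)(x_n - x_{n-1})/(f(x_n) - f(x_{n-1}))

Iteration 1:
  f(1.050000) = -1.897500
  f(2.040000) = 1.161600
  x_2 = 2.040000 - 1.161600×(2.040000 - 1.050000)/(1.161600 - (-1.897500))
       = 1.664078
Iteration 2:
  f(2.040000) = 1.161600
  f(1.664078) = -0.230846
  x_3 = 1.664078 - (-0.230846)×(1.664078 - 2.040000)/(-0.230846 - 1.161600)
       = 1.726400
Iteration 3:
  f(1.664078) = -0.230846
  f(1.726400) = -0.019544
  x_4 = 1.726400 - (-0.019544)×(1.726400 - 1.664078)/(-0.019544 - (-0.230846))
       = 1.732164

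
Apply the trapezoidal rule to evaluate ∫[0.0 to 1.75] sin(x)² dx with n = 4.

f(x) = sin(x)²
a = 0.0, b = 1.75, n = 4
h = (b - a)/n = 0.437500

Trapezoidal rule: (h/2)[f(x₀) + 2f(x₁) + 2f(x₂) + ... + f(xₙ)]

x_0 = 0.0000, f(x_0) = 0.000000, coefficient = 1
x_1 = 0.4375, f(x_1) = 0.179502, coefficient = 2
x_2 = 0.8750, f(x_2) = 0.589123, coefficient = 2
x_3 = 1.3125, f(x_3) = 0.934754, coefficient = 2
x_4 = 1.7500, f(x_4) = 0.968228, coefficient = 1

I ≈ (0.437500/2) × 4.374985 = 0.957028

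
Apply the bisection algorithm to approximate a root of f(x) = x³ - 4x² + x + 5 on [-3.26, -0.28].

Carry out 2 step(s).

f(x) = x³ - 4x² + x + 5
Initial interval: [-3.26, -0.28]

Iteration 1:
  c_1 = (-3.260000 + (-0.280000))/2 = -1.770000
  f(c_1) = f(-1.770000) = -14.846833
  f(a) × f(c) ≥ 0, new interval: [-1.770000, -0.280000]
Iteration 2:
  c_2 = (-1.770000 + (-0.280000))/2 = -1.025000
  f(c_2) = f(-1.025000) = -1.304391
  f(a) × f(c) ≥ 0, new interval: [-1.025000, -0.280000]

After 2 iteration(s), the approximation is c_2 = -1.025000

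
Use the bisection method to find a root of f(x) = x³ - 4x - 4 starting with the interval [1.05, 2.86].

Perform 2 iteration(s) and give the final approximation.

f(x) = x³ - 4x - 4
Initial interval: [1.05, 2.86]

Iteration 1:
  c_1 = (1.050000 + 2.860000)/2 = 1.955000
  f(c_1) = f(1.955000) = -4.347941
  f(a) × f(c) ≥ 0, new interval: [1.955000, 2.860000]
Iteration 2:
  c_2 = (1.955000 + 2.860000)/2 = 2.407500
  f(c_2) = f(2.407500) = 0.324005
  f(a) × f(c) < 0, new interval: [1.955000, 2.407500]

After 2 iteration(s), the approximation is c_2 = 2.407500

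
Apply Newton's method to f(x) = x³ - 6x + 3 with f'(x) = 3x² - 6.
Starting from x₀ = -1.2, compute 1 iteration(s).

f(x) = x³ - 6x + 3
f'(x) = 3x² - 6
x₀ = -1.2

Newton-Raphson formula: x_{n+1} = x_n - f(x_n)/f'(x_n)

Iteration 1:
  f(-1.200000) = 8.472000
  f'(-1.200000) = -1.680000
  x_1 = -1.200000 - 8.472000/(-1.680000) = 3.842857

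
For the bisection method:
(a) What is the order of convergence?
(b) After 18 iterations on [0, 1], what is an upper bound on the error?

(a) Bisection has linear (order 1) convergence; the error is halved each step.

(b) Error bound = (b-a)/2^n = (1 - 0)/2^{18}
    = 1/2^{18}

(a) 1 (linear); (b) error ≤ 3.81e-06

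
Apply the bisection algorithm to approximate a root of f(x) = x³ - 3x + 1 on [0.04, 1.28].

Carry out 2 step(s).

f(x) = x³ - 3x + 1
Initial interval: [0.04, 1.28]

Iteration 1:
  c_1 = (0.040000 + 1.280000)/2 = 0.660000
  f(c_1) = f(0.660000) = -0.692504
  f(a) × f(c) < 0, new interval: [0.040000, 0.660000]
Iteration 2:
  c_2 = (0.040000 + 0.660000)/2 = 0.350000
  f(c_2) = f(0.350000) = -0.007125
  f(a) × f(c) < 0, new interval: [0.040000, 0.350000]

After 2 iteration(s), the approximation is c_2 = 0.350000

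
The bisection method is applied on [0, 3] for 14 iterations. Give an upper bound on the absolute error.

Bisection error bound: |error| ≤ (b-a)/2^n
|error| ≤ (3 - 0)/2^14 = 3/2^14
|error| ≤ 0.0001831055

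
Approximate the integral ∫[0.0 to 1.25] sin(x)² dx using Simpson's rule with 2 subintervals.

f(x) = sin(x)²
a = 0.0, b = 1.25, n = 2
h = (b - a)/n = 0.625000

Simpson's rule: (h/3)[f(x₀) + 4f(x₁) + 2f(x₂) + ... + f(xₙ)]

x_0 = 0.0000, f(x_0) = 0.000000, coefficient = 1
x_1 = 0.6250, f(x_1) = 0.342339, coefficient = 4
x_2 = 1.2500, f(x_2) = 0.900572, coefficient = 1

I ≈ (0.625000/3) × 2.269927 = 0.472901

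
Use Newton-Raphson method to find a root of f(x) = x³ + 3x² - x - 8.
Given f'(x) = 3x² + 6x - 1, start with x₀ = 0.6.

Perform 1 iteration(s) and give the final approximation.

f(x) = x³ + 3x² - x - 8
f'(x) = 3x² + 6x - 1
x₀ = 0.6

Newton-Raphson formula: x_{n+1} = x_n - f(x_n)/f'(x_n)

Iteration 1:
  f(0.600000) = -7.304000
  f'(0.600000) = 3.680000
  x_1 = 0.600000 - (-7.304000)/3.680000 = 2.584783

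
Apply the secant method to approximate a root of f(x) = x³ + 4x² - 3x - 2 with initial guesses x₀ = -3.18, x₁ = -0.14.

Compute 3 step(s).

f(x) = x³ + 4x² - 3x - 2
x₀ = -3.18, x₁ = -0.14

Secant formula: x_{n+1} = x_n - f(x_n)(x_n - x_{n-1})/(f(x_n) - f(x_{n-1}))

Iteration 1:
  f(-3.180000) = 15.832168
  f(-0.140000) = -1.504344
  x_2 = -0.140000 - (-1.504344)×(-0.140000 - (-3.180000))/(-1.504344 - 15.832168)
       = -0.403790
Iteration 2:
  f(-0.140000) = -1.504344
  f(-0.403790) = -0.202279
  x_3 = -0.403790 - (-0.202279)×(-0.403790 - (-0.140000))/(-0.202279 - (-1.504344))
       = -0.444771
Iteration 3:
  f(-0.403790) = -0.202279
  f(-0.444771) = 0.037612
  x_4 = -0.444771 - 0.037612×(-0.444771 - (-0.403790))/(0.037612 - (-0.202279))
       = -0.438346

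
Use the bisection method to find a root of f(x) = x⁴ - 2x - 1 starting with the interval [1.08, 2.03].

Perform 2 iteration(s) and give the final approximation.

f(x) = x⁴ - 2x - 1
Initial interval: [1.08, 2.03]

Iteration 1:
  c_1 = (1.080000 + 2.030000)/2 = 1.555000
  f(c_1) = f(1.555000) = 1.736845
  f(a) × f(c) < 0, new interval: [1.080000, 1.555000]
Iteration 2:
  c_2 = (1.080000 + 1.555000)/2 = 1.317500
  f(c_2) = f(1.317500) = -0.621977
  f(a) × f(c) ≥ 0, new interval: [1.317500, 1.555000]

After 2 iteration(s), the approximation is c_2 = 1.317500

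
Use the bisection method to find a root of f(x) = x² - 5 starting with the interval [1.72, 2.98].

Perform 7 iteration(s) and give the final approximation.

f(x) = x² - 5
Initial interval: [1.72, 2.98]

Iteration 1:
  c_1 = (1.720000 + 2.980000)/2 = 2.350000
  f(c_1) = f(2.350000) = 0.522500
  f(a) × f(c) < 0, new interval: [1.720000, 2.350000]
Iteration 2:
  c_2 = (1.720000 + 2.350000)/2 = 2.035000
  f(c_2) = f(2.035000) = -0.858775
  f(a) × f(c) ≥ 0, new interval: [2.035000, 2.350000]
Iteration 3:
  c_3 = (2.035000 + 2.350000)/2 = 2.192500
  f(c_3) = f(2.192500) = -0.192944
  f(a) × f(c) ≥ 0, new interval: [2.192500, 2.350000]
Iteration 4:
  c_4 = (2.192500 + 2.350000)/2 = 2.271250
  f(c_4) = f(2.271250) = 0.158577
  f(a) × f(c) < 0, new interval: [2.192500, 2.271250]
Iteration 5:
  c_5 = (2.192500 + 2.271250)/2 = 2.231875
  f(c_5) = f(2.231875) = -0.018734
  f(a) × f(c) ≥ 0, new interval: [2.231875, 2.271250]
Iteration 6:
  c_6 = (2.231875 + 2.271250)/2 = 2.251563
  f(c_6) = f(2.251563) = 0.069534
  f(a) × f(c) < 0, new interval: [2.231875, 2.251563]
Iteration 7:
  c_7 = (2.231875 + 2.251563)/2 = 2.241719
  f(c_7) = f(2.241719) = 0.025303
  f(a) × f(c) < 0, new interval: [2.231875, 2.241719]

After 7 iteration(s), the approximation is c_7 = 2.241719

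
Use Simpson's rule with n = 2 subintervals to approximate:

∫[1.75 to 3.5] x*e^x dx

f(x) = x*e^x
a = 1.75, b = 3.5, n = 2
h = (b - a)/n = 0.875000

Simpson's rule: (h/3)[f(x₀) + 4f(x₁) + 2f(x₂) + ... + f(xₙ)]

x_0 = 1.7500, f(x_0) = 10.070555, coefficient = 1
x_1 = 2.6250, f(x_1) = 36.237007, coefficient = 4
x_2 = 3.5000, f(x_2) = 115.904082, coefficient = 1

I ≈ (0.875000/3) × 270.922665 = 79.019111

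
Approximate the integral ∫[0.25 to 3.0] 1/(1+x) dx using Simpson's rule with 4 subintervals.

f(x) = 1/(1+x)
a = 0.25, b = 3.0, n = 4
h = (b - a)/n = 0.687500

Simpson's rule: (h/3)[f(x₀) + 4f(x₁) + 2f(x₂) + ... + f(xₙ)]

x_0 = 0.2500, f(x_0) = 0.800000, coefficient = 1
x_1 = 0.9375, f(x_1) = 0.516129, coefficient = 4
x_2 = 1.6250, f(x_2) = 0.380952, coefficient = 2
x_3 = 2.3125, f(x_3) = 0.301887, coefficient = 4
x_4 = 3.0000, f(x_4) = 0.250000, coefficient = 1

I ≈ (0.687500/3) × 5.083968 = 1.165076
Exact value: 1.163151
Error: 0.001925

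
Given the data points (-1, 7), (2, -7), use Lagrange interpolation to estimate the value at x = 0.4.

Lagrange interpolation formula:
P(x) = Σ yᵢ × Lᵢ(x)
where Lᵢ(x) = Π_{j≠i} (x - xⱼ)/(xᵢ - xⱼ)

L_0(0.4) = (0.4 - 2)/(-1 - 2) = 0.533333
L_1(0.4) = (0.4 - (-1))/(2 - (-1)) = 0.466667

P(0.4) = 7×L_0(0.4) + (-7)×L_1(0.4)
P(0.4) = 0.466667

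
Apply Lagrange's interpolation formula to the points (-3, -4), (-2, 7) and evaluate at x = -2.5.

Lagrange interpolation formula:
P(x) = Σ yᵢ × Lᵢ(x)
where Lᵢ(x) = Π_{j≠i} (x - xⱼ)/(xᵢ - xⱼ)

L_0(-2.5) = (-2.5 - (-2))/(-3 - (-2)) = 0.500000
L_1(-2.5) = (-2.5 - (-3))/(-2 - (-3)) = 0.500000

P(-2.5) = (-4)×L_0(-2.5) + 7×L_1(-2.5)
P(-2.5) = 1.500000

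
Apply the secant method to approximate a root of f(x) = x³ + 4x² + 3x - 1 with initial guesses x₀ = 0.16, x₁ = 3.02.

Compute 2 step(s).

f(x) = x³ + 4x² + 3x - 1
x₀ = 0.16, x₁ = 3.02

Secant formula: x_{n+1} = x_n - f(x_n)(x_n - x_{n-1})/(f(x_n) - f(x_{n-1}))

Iteration 1:
  f(0.160000) = -0.413504
  f(3.020000) = 72.085208
  x_2 = 3.020000 - 72.085208×(3.020000 - 0.160000)/(72.085208 - (-0.413504))
       = 0.176312
Iteration 2:
  f(3.020000) = 72.085208
  f(0.176312) = -0.341238
  x_3 = 0.176312 - (-0.341238)×(0.176312 - 3.020000)/(-0.341238 - 72.085208)
       = 0.189710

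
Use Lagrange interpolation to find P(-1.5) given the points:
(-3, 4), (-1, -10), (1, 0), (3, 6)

Lagrange interpolation formula:
P(x) = Σ yᵢ × Lᵢ(x)
where Lᵢ(x) = Π_{j≠i} (x - xⱼ)/(xᵢ - xⱼ)

L_0(-1.5) = (-1.5 - (-1))/(-3 - (-1)) × (-1.5 - 1)/(-3 - 1) × (-1.5 - 3)/(-3 - 3) = 0.117188
L_1(-1.5) = (-1.5 - (-3))/(-1 - (-3)) × (-1.5 - 1)/(-1 - 1) × (-1.5 - 3)/(-1 - 3) = 1.054688
L_2(-1.5) = (-1.5 - (-3))/(1 - (-3)) × (-1.5 - (-1))/(1 - (-1)) × (-1.5 - 3)/(1 - 3) = -0.210938
L_3(-1.5) = (-1.5 - (-3))/(3 - (-3)) × (-1.5 - (-1))/(3 - (-1)) × (-1.5 - 1)/(3 - 1) = 0.039062

P(-1.5) = 4×L_0(-1.5) + (-10)×L_1(-1.5) + 0×L_2(-1.5) + 6×L_3(-1.5)
P(-1.5) = -9.843750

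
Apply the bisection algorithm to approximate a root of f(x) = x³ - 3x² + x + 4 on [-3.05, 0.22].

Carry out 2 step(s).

f(x) = x³ - 3x² + x + 4
Initial interval: [-3.05, 0.22]

Iteration 1:
  c_1 = (-3.050000 + 0.220000)/2 = -1.415000
  f(c_1) = f(-1.415000) = -6.254823
  f(a) × f(c) ≥ 0, new interval: [-1.415000, 0.220000]
Iteration 2:
  c_2 = (-1.415000 + 0.220000)/2 = -0.597500
  f(c_2) = f(-0.597500) = 2.118170
  f(a) × f(c) < 0, new interval: [-1.415000, -0.597500]

After 2 iteration(s), the approximation is c_2 = -0.597500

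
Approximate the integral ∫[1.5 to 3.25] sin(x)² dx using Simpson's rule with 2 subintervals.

f(x) = sin(x)²
a = 1.5, b = 3.25, n = 2
h = (b - a)/n = 0.875000

Simpson's rule: (h/3)[f(x₀) + 4f(x₁) + 2f(x₂) + ... + f(xₙ)]

x_0 = 1.5000, f(x_0) = 0.994996, coefficient = 1
x_1 = 2.3750, f(x_1) = 0.481199, coefficient = 4
x_2 = 3.2500, f(x_2) = 0.011706, coefficient = 1

I ≈ (0.875000/3) × 2.931498 = 0.855020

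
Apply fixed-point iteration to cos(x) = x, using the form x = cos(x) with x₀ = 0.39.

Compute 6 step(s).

Equation: cos(x) = x
Fixed-point form: x = cos(x)
x₀ = 0.39

x_1 = g(0.390000) = 0.924909
x_2 = g(0.924909) = 0.601907
x_3 = g(0.601907) = 0.824257
x_4 = g(0.824257) = 0.679102
x_5 = g(0.679102) = 0.778137
x_6 = g(0.778137) = 0.712223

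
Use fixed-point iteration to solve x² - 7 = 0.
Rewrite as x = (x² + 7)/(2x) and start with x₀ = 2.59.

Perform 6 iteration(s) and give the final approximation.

Equation: x² - 7 = 0
Fixed-point form: x = (x² + 7)/(2x)
x₀ = 2.59

x_1 = g(2.590000) = 2.646351
x_2 = g(2.646351) = 2.645751
x_3 = g(2.645751) = 2.645751
x_4 = g(2.645751) = 2.645751
x_5 = g(2.645751) = 2.645751
x_6 = g(2.645751) = 2.645751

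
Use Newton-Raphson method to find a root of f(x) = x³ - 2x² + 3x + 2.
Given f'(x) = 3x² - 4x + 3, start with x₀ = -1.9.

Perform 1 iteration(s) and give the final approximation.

f(x) = x³ - 2x² + 3x + 2
f'(x) = 3x² - 4x + 3
x₀ = -1.9

Newton-Raphson formula: x_{n+1} = x_n - f(x_n)/f'(x_n)

Iteration 1:
  f(-1.900000) = -17.779000
  f'(-1.900000) = 21.430000
  x_1 = -1.900000 - (-17.779000)/21.430000 = -1.070369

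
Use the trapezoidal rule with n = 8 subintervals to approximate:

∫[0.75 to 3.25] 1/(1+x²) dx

f(x) = 1/(1+x²)
a = 0.75, b = 3.25, n = 8
h = (b - a)/n = 0.312500

Trapezoidal rule: (h/2)[f(x₀) + 2f(x₁) + 2f(x₂) + ... + f(xₙ)]

x_0 = 0.7500, f(x_0) = 0.640000, coefficient = 1
x_1 = 1.0625, f(x_1) = 0.469725, coefficient = 2
x_2 = 1.3750, f(x_2) = 0.345946, coefficient = 2
x_3 = 1.6875, f(x_3) = 0.259898, coefficient = 2
x_4 = 2.0000, f(x_4) = 0.200000, coefficient = 2
x_5 = 2.3125, f(x_5) = 0.157538, coefficient = 2
x_6 = 2.6250, f(x_6) = 0.126733, coefficient = 2
x_7 = 2.9375, f(x_7) = 0.103854, coefficient = 2
x_8 = 3.2500, f(x_8) = 0.086486, coefficient = 1

I ≈ (0.312500/2) × 4.053875 = 0.633418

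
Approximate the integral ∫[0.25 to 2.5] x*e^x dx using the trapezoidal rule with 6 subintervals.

f(x) = x*e^x
a = 0.25, b = 2.5, n = 6
h = (b - a)/n = 0.375000

Trapezoidal rule: (h/2)[f(x₀) + 2f(x₁) + 2f(x₂) + ... + f(xₙ)]

x_0 = 0.2500, f(x_0) = 0.321006, coefficient = 1
x_1 = 0.6250, f(x_1) = 1.167654, coefficient = 2
x_2 = 1.0000, f(x_2) = 2.718282, coefficient = 2
x_3 = 1.3750, f(x_3) = 5.438230, coefficient = 2
x_4 = 1.7500, f(x_4) = 10.070555, coefficient = 2
x_5 = 2.1250, f(x_5) = 17.792407, coefficient = 2
x_6 = 2.5000, f(x_6) = 30.456235, coefficient = 1

I ≈ (0.375000/2) × 105.151497 = 19.715906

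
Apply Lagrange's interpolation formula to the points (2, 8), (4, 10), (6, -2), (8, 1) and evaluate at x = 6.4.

Lagrange interpolation formula:
P(x) = Σ yᵢ × Lᵢ(x)
where Lᵢ(x) = Π_{j≠i} (x - xⱼ)/(xᵢ - xⱼ)

L_0(6.4) = (6.4 - 4)/(2 - 4) × (6.4 - 6)/(2 - 6) × (6.4 - 8)/(2 - 8) = 0.032000
L_1(6.4) = (6.4 - 2)/(4 - 2) × (6.4 - 6)/(4 - 6) × (6.4 - 8)/(4 - 8) = -0.176000
L_2(6.4) = (6.4 - 2)/(6 - 2) × (6.4 - 4)/(6 - 4) × (6.4 - 8)/(6 - 8) = 1.056000
L_3(6.4) = (6.4 - 2)/(8 - 2) × (6.4 - 4)/(8 - 4) × (6.4 - 6)/(8 - 6) = 0.088000

P(6.4) = 8×L_0(6.4) + 10×L_1(6.4) + (-2)×L_2(6.4) + 1×L_3(6.4)
P(6.4) = -3.528000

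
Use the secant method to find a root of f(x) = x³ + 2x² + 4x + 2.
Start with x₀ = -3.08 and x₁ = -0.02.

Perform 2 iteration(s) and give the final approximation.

f(x) = x³ + 2x² + 4x + 2
x₀ = -3.08, x₁ = -0.02

Secant formula: x_{n+1} = x_n - f(x_n)(x_n - x_{n-1})/(f(x_n) - f(x_{n-1}))

Iteration 1:
  f(-3.080000) = -20.565312
  f(-0.020000) = 1.920792
  x_2 = -0.020000 - 1.920792×(-0.020000 - (-3.080000))/(1.920792 - (-20.565312))
       = -0.281389
Iteration 2:
  f(-0.020000) = 1.920792
  f(-0.281389) = 1.010523
  x_3 = -0.281389 - 1.010523×(-0.281389 - (-0.020000))/(1.010523 - 1.920792)
       = -0.571567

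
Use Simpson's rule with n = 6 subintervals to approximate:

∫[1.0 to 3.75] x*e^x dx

f(x) = x*e^x
a = 1.0, b = 3.75, n = 6
h = (b - a)/n = 0.458333

Simpson's rule: (h/3)[f(x₀) + 4f(x₁) + 2f(x₂) + ... + f(xₙ)]

x_0 = 1.0000, f(x_0) = 2.718282, coefficient = 1
x_1 = 1.4583, f(x_1) = 6.269067, coefficient = 4
x_2 = 1.9167, f(x_2) = 13.029998, coefficient = 2
x_3 = 2.3750, f(x_3) = 25.533656, coefficient = 4
x_4 = 2.8333, f(x_4) = 48.172446, coefficient = 2
x_5 = 3.2917, f(x_5) = 88.505145, coefficient = 4
x_6 = 3.7500, f(x_6) = 159.454058, coefficient = 1

I ≈ (0.458333/3) × 765.808703 = 116.998552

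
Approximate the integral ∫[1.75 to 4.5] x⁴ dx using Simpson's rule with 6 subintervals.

f(x) = x⁴
a = 1.75, b = 4.5, n = 6
h = (b - a)/n = 0.458333

Simpson's rule: (h/3)[f(x₀) + 4f(x₁) + 2f(x₂) + ... + f(xₙ)]

x_0 = 1.7500, f(x_0) = 9.378906, coefficient = 1
x_1 = 2.2083, f(x_1) = 23.782555, coefficient = 4
x_2 = 2.6667, f(x_2) = 50.567901, coefficient = 2
x_3 = 3.1250, f(x_3) = 95.367432, coefficient = 4
x_4 = 3.5833, f(x_4) = 164.872733, coefficient = 2
x_5 = 4.0417, f(x_5) = 266.834494, coefficient = 4
x_6 = 4.5000, f(x_6) = 410.062500, coefficient = 1

I ≈ (0.458333/3) × 2394.260598 = 365.789814
Exact value: 365.773633
Error: 0.016181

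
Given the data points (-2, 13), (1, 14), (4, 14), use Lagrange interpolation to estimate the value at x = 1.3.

Lagrange interpolation formula:
P(x) = Σ yᵢ × Lᵢ(x)
where Lᵢ(x) = Π_{j≠i} (x - xⱼ)/(xᵢ - xⱼ)

L_0(1.3) = (1.3 - 1)/(-2 - 1) × (1.3 - 4)/(-2 - 4) = -0.045000
L_1(1.3) = (1.3 - (-2))/(1 - (-2)) × (1.3 - 4)/(1 - 4) = 0.990000
L_2(1.3) = (1.3 - (-2))/(4 - (-2)) × (1.3 - 1)/(4 - 1) = 0.055000

P(1.3) = 13×L_0(1.3) + 14×L_1(1.3) + 14×L_2(1.3)
P(1.3) = 14.045000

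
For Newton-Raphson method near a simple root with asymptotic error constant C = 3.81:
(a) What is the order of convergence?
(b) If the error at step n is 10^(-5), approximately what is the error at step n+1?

(a) Newton-Raphson has quadratic (order 2) convergence near simple roots.
    This means |e_{n+1}| ≈ C|e_n|².

(b) With |e_n| = 10^(-5) and C = 3.81:
    |e_{n+1}| ≈ 3.81 × (10^(-5))² = 3.81 × 10^(-10)

(a) 2 (quadratic); (b) |e_{n+1}| ≈ 3.810e-10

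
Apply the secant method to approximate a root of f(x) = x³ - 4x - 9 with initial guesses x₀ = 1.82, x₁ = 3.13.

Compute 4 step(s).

f(x) = x³ - 4x - 9
x₀ = 1.82, x₁ = 3.13

Secant formula: x_{n+1} = x_n - f(x_n)(x_n - x_{n-1})/(f(x_n) - f(x_{n-1}))

Iteration 1:
  f(1.820000) = -10.251432
  f(3.130000) = 9.144297
  x_2 = 3.130000 - 9.144297×(3.130000 - 1.820000)/(9.144297 - (-10.251432))
       = 2.512388
Iteration 2:
  f(3.130000) = 9.144297
  f(2.512388) = -3.191120
  x_3 = 2.512388 - (-3.191120)×(2.512388 - 3.130000)/(-3.191120 - 9.144297)
       = 2.672162
Iteration 3:
  f(2.512388) = -3.191120
  f(2.672162) = -0.608213
  x_4 = 2.672162 - (-0.608213)×(2.672162 - 2.512388)/(-0.608213 - (-3.191120))
       = 2.709785
Iteration 4:
  f(2.672162) = -0.608213
  f(2.709785) = 0.058628
  x_5 = 2.709785 - 0.058628×(2.709785 - 2.672162)/(0.058628 - (-0.608213))
       = 2.706477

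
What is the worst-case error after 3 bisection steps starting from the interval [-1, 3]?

Bisection error bound: |error| ≤ (b-a)/2^n
|error| ≤ (3 - (-1))/2^3 = 4/2^3
|error| ≤ 0.5000000000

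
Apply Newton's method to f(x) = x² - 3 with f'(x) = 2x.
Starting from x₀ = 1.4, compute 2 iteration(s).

f(x) = x² - 3
f'(x) = 2x
x₀ = 1.4

Newton-Raphson formula: x_{n+1} = x_n - f(x_n)/f'(x_n)

Iteration 1:
  f(1.400000) = -1.040000
  f'(1.400000) = 2.800000
  x_1 = 1.400000 - (-1.040000)/2.800000 = 1.771429
Iteration 2:
  f(1.771429) = 0.137959
  f'(1.771429) = 3.542857
  x_2 = 1.771429 - 0.137959/3.542857 = 1.732488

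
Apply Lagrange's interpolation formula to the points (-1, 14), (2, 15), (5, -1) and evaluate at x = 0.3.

Lagrange interpolation formula:
P(x) = Σ yᵢ × Lᵢ(x)
where Lᵢ(x) = Π_{j≠i} (x - xⱼ)/(xᵢ - xⱼ)

L_0(0.3) = (0.3 - 2)/(-1 - 2) × (0.3 - 5)/(-1 - 5) = 0.443889
L_1(0.3) = (0.3 - (-1))/(2 - (-1)) × (0.3 - 5)/(2 - 5) = 0.678889
L_2(0.3) = (0.3 - (-1))/(5 - (-1)) × (0.3 - 2)/(5 - 2) = -0.122778

P(0.3) = 14×L_0(0.3) + 15×L_1(0.3) + (-1)×L_2(0.3)
P(0.3) = 16.520556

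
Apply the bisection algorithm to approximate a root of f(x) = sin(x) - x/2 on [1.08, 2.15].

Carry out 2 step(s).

f(x) = sin(x) - x/2
Initial interval: [1.08, 2.15]

Iteration 1:
  c_1 = (1.080000 + 2.150000)/2 = 1.615000
  f(c_1) = f(1.615000) = 0.191523
  f(a) × f(c) ≥ 0, new interval: [1.615000, 2.150000]
Iteration 2:
  c_2 = (1.615000 + 2.150000)/2 = 1.882500
  f(c_2) = f(1.882500) = 0.010562
  f(a) × f(c) ≥ 0, new interval: [1.882500, 2.150000]

After 2 iteration(s), the approximation is c_2 = 1.882500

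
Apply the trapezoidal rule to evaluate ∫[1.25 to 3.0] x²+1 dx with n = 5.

f(x) = x²+1
a = 1.25, b = 3.0, n = 5
h = (b - a)/n = 0.350000

Trapezoidal rule: (h/2)[f(x₀) + 2f(x₁) + 2f(x₂) + ... + f(xₙ)]

x_0 = 1.2500, f(x_0) = 2.562500, coefficient = 1
x_1 = 1.6000, f(x_1) = 3.560000, coefficient = 2
x_2 = 1.9500, f(x_2) = 4.802500, coefficient = 2
x_3 = 2.3000, f(x_3) = 6.290000, coefficient = 2
x_4 = 2.6500, f(x_4) = 8.022500, coefficient = 2
x_5 = 3.0000, f(x_5) = 10.000000, coefficient = 1

I ≈ (0.350000/2) × 57.912500 = 10.134688
Exact value: 10.098958
Error: 0.035729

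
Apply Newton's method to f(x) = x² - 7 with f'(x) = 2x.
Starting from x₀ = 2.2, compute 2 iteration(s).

f(x) = x² - 7
f'(x) = 2x
x₀ = 2.2

Newton-Raphson formula: x_{n+1} = x_n - f(x_n)/f'(x_n)

Iteration 1:
  f(2.200000) = -2.160000
  f'(2.200000) = 4.400000
  x_1 = 2.200000 - (-2.160000)/4.400000 = 2.690909
Iteration 2:
  f(2.690909) = 0.240992
  f'(2.690909) = 5.381818
  x_2 = 2.690909 - 0.240992/5.381818 = 2.646130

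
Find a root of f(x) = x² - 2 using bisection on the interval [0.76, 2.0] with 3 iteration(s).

f(x) = x² - 2
Initial interval: [0.76, 2.0]

Iteration 1:
  c_1 = (0.760000 + 2.000000)/2 = 1.380000
  f(c_1) = f(1.380000) = -0.095600
  f(a) × f(c) ≥ 0, new interval: [1.380000, 2.000000]
Iteration 2:
  c_2 = (1.380000 + 2.000000)/2 = 1.690000
  f(c_2) = f(1.690000) = 0.856100
  f(a) × f(c) < 0, new interval: [1.380000, 1.690000]
Iteration 3:
  c_3 = (1.380000 + 1.690000)/2 = 1.535000
  f(c_3) = f(1.535000) = 0.356225
  f(a) × f(c) < 0, new interval: [1.380000, 1.535000]

After 3 iteration(s), the approximation is c_3 = 1.535000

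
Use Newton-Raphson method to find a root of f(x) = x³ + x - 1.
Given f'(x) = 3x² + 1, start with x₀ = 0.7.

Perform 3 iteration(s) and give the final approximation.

f(x) = x³ + x - 1
f'(x) = 3x² + 1
x₀ = 0.7

Newton-Raphson formula: x_{n+1} = x_n - f(x_n)/f'(x_n)

Iteration 1:
  f(0.700000) = 0.043000
  f'(0.700000) = 2.470000
  x_1 = 0.700000 - 0.043000/2.470000 = 0.682591
Iteration 2:
  f(0.682591) = 0.000631
  f'(0.682591) = 2.397792
  x_2 = 0.682591 - 0.000631/2.397792 = 0.682328
Iteration 3:
  f(0.682328) = 0.000000
  f'(0.682328) = 2.396714
  x_3 = 0.682328 - 0.000000/2.396714 = 0.682328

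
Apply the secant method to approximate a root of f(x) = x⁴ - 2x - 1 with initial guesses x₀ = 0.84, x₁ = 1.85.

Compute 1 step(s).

f(x) = x⁴ - 2x - 1
x₀ = 0.84, x₁ = 1.85

Secant formula: x_{n+1} = x_n - f(x_n)(x_n - x_{n-1})/(f(x_n) - f(x_{n-1}))

Iteration 1:
  f(0.840000) = -2.182129
  f(1.850000) = 7.013506
  x_2 = 1.850000 - 7.013506×(1.850000 - 0.840000)/(7.013506 - (-2.182129))
       = 1.079673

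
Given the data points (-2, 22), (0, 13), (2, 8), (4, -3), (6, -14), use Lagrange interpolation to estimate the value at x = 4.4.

Lagrange interpolation formula:
P(x) = Σ yᵢ × Lᵢ(x)
where Lᵢ(x) = Π_{j≠i} (x - xⱼ)/(xᵢ - xⱼ)

L_0(4.4) = (4.4 - 0)/(-2 - 0) × (4.4 - 2)/(-2 - 2) × (4.4 - 4)/(-2 - 4) × (4.4 - 6)/(-2 - 6) = -0.017600
L_1(4.4) = (4.4 - (-2))/(0 - (-2)) × (4.4 - 2)/(0 - 2) × (4.4 - 4)/(0 - 4) × (4.4 - 6)/(0 - 6) = 0.102400
L_2(4.4) = (4.4 - (-2))/(2 - (-2)) × (4.4 - 0)/(2 - 0) × (4.4 - 4)/(2 - 4) × (4.4 - 6)/(2 - 6) = -0.281600
L_3(4.4) = (4.4 - (-2))/(4 - (-2)) × (4.4 - 0)/(4 - 0) × (4.4 - 2)/(4 - 2) × (4.4 - 6)/(4 - 6) = 1.126400
L_4(4.4) = (4.4 - (-2))/(6 - (-2)) × (4.4 - 0)/(6 - 0) × (4.4 - 2)/(6 - 2) × (4.4 - 4)/(6 - 4) = 0.070400

P(4.4) = 22×L_0(4.4) + 13×L_1(4.4) + 8×L_2(4.4) + (-3)×L_3(4.4) + (-14)×L_4(4.4)
P(4.4) = -5.673600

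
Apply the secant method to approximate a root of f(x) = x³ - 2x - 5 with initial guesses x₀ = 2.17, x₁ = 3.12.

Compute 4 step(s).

f(x) = x³ - 2x - 5
x₀ = 2.17, x₁ = 3.12

Secant formula: x_{n+1} = x_n - f(x_n)(x_n - x_{n-1})/(f(x_n) - f(x_{n-1}))

Iteration 1:
  f(2.170000) = 0.878313
  f(3.120000) = 19.131328
  x_2 = 3.120000 - 19.131328×(3.120000 - 2.170000)/(19.131328 - 0.878313)
       = 2.124287
Iteration 2:
  f(3.120000) = 19.131328
  f(2.124287) = 0.337475
  x_3 = 2.124287 - 0.337475×(2.124287 - 3.120000)/(0.337475 - 19.131328)
       = 2.106407
Iteration 3:
  f(2.124287) = 0.337475
  f(2.106407) = 0.133215
  x_4 = 2.106407 - 0.133215×(2.106407 - 2.124287)/(0.133215 - 0.337475)
       = 2.094747
Iteration 4:
  f(2.106407) = 0.133215
  f(2.094747) = 0.002179
  x_5 = 2.094747 - 0.002179×(2.094747 - 2.106407)/(0.002179 - 0.133215)
       = 2.094553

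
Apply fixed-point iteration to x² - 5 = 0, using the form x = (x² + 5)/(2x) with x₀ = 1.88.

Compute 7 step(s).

Equation: x² - 5 = 0
Fixed-point form: x = (x² + 5)/(2x)
x₀ = 1.88

x_1 = g(1.880000) = 2.269787
x_2 = g(2.269787) = 2.236318
x_3 = g(2.236318) = 2.236068
x_4 = g(2.236068) = 2.236068
x_5 = g(2.236068) = 2.236068
x_6 = g(2.236068) = 2.236068
x_7 = g(2.236068) = 2.236068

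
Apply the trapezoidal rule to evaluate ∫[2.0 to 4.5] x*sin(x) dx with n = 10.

f(x) = x*sin(x)
a = 2.0, b = 4.5, n = 10
h = (b - a)/n = 0.250000

Trapezoidal rule: (h/2)[f(x₀) + 2f(x₁) + 2f(x₂) + ... + f(xₙ)]

x_0 = 2.0000, f(x_0) = 1.818595, coefficient = 1
x_1 = 2.2500, f(x_1) = 1.750665, coefficient = 2
x_2 = 2.5000, f(x_2) = 1.496180, coefficient = 2
x_3 = 2.7500, f(x_3) = 1.049568, coefficient = 2
x_4 = 3.0000, f(x_4) = 0.423360, coefficient = 2
x_5 = 3.2500, f(x_5) = -0.351634, coefficient = 2
x_6 = 3.5000, f(x_6) = -1.227741, coefficient = 2
x_7 = 3.7500, f(x_7) = -2.143355, coefficient = 2
x_8 = 4.0000, f(x_8) = -3.027210, coefficient = 2
x_9 = 4.2500, f(x_9) = -3.803705, coefficient = 2
x_10 = 4.5000, f(x_10) = -4.398886, coefficient = 1

I ≈ (0.250000/2) × -14.248035 = -1.781004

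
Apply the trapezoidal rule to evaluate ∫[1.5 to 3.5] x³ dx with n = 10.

f(x) = x³
a = 1.5, b = 3.5, n = 10
h = (b - a)/n = 0.200000

Trapezoidal rule: (h/2)[f(x₀) + 2f(x₁) + 2f(x₂) + ... + f(xₙ)]

x_0 = 1.5000, f(x_0) = 3.375000, coefficient = 1
x_1 = 1.7000, f(x_1) = 4.913000, coefficient = 2
x_2 = 1.9000, f(x_2) = 6.859000, coefficient = 2
x_3 = 2.1000, f(x_3) = 9.261000, coefficient = 2
x_4 = 2.3000, f(x_4) = 12.167000, coefficient = 2
x_5 = 2.5000, f(x_5) = 15.625000, coefficient = 2
x_6 = 2.7000, f(x_6) = 19.683000, coefficient = 2
x_7 = 2.9000, f(x_7) = 24.389000, coefficient = 2
x_8 = 3.1000, f(x_8) = 29.791000, coefficient = 2
x_9 = 3.3000, f(x_9) = 35.937000, coefficient = 2
x_10 = 3.5000, f(x_10) = 42.875000, coefficient = 1

I ≈ (0.200000/2) × 363.500000 = 36.350000
Exact value: 36.250000
Error: 0.100000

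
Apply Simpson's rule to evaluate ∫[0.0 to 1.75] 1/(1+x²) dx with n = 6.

f(x) = 1/(1+x²)
a = 0.0, b = 1.75, n = 6
h = (b - a)/n = 0.291667

Simpson's rule: (h/3)[f(x₀) + 4f(x₁) + 2f(x₂) + ... + f(xₙ)]

x_0 = 0.0000, f(x_0) = 1.000000, coefficient = 1
x_1 = 0.2917, f(x_1) = 0.921600, coefficient = 4
x_2 = 0.5833, f(x_2) = 0.746114, coefficient = 2
x_3 = 0.8750, f(x_3) = 0.566372, coefficient = 4
x_4 = 1.1667, f(x_4) = 0.423529, coefficient = 2
x_5 = 1.4583, f(x_5) = 0.319822, coefficient = 4
x_6 = 1.7500, f(x_6) = 0.246154, coefficient = 1

I ≈ (0.291667/3) × 10.816617 = 1.051616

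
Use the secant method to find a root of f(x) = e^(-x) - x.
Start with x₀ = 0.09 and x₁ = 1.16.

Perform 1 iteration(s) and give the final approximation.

f(x) = e^(-x) - x
x₀ = 0.09, x₁ = 1.16

Secant formula: x_{n+1} = x_n - f(x_n)(x_n - x_{n-1})/(f(x_n) - f(x_{n-1}))

Iteration 1:
  f(0.090000) = 0.823931
  f(1.160000) = -0.846514
  x_2 = 1.160000 - (-0.846514)×(1.160000 - 0.090000)/(-0.846514 - 0.823931)
       = 0.617767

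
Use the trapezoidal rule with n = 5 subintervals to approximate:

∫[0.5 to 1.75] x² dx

f(x) = x²
a = 0.5, b = 1.75, n = 5
h = (b - a)/n = 0.250000

Trapezoidal rule: (h/2)[f(x₀) + 2f(x₁) + 2f(x₂) + ... + f(xₙ)]

x_0 = 0.5000, f(x_0) = 0.250000, coefficient = 1
x_1 = 0.7500, f(x_1) = 0.562500, coefficient = 2
x_2 = 1.0000, f(x_2) = 1.000000, coefficient = 2
x_3 = 1.2500, f(x_3) = 1.562500, coefficient = 2
x_4 = 1.5000, f(x_4) = 2.250000, coefficient = 2
x_5 = 1.7500, f(x_5) = 3.062500, coefficient = 1

I ≈ (0.250000/2) × 14.062500 = 1.757812
Exact value: 1.744792
Error: 0.013021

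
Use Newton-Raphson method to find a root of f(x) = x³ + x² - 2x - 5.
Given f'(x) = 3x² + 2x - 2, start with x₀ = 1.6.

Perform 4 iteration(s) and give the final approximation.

f(x) = x³ + x² - 2x - 5
f'(x) = 3x² + 2x - 2
x₀ = 1.6

Newton-Raphson formula: x_{n+1} = x_n - f(x_n)/f'(x_n)

Iteration 1:
  f(1.600000) = -1.544000
  f'(1.600000) = 8.880000
  x_1 = 1.600000 - (-1.544000)/8.880000 = 1.773874
Iteration 2:
  f(1.773874) = 0.180603
  f'(1.773874) = 10.987633
  x_2 = 1.773874 - 0.180603/10.987633 = 1.757437
Iteration 3:
  f(1.757437) = 0.001703
  f'(1.757437) = 10.780628
  x_3 = 1.757437 - 0.001703/10.780628 = 1.757279
Iteration 4:
  f(1.757279) = 0.000000
  f'(1.757279) = 10.778646
  x_4 = 1.757279 - 0.000000/10.778646 = 1.757279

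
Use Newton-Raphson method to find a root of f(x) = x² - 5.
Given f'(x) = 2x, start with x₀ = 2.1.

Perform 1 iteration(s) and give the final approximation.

f(x) = x² - 5
f'(x) = 2x
x₀ = 2.1

Newton-Raphson formula: x_{n+1} = x_n - f(x_n)/f'(x_n)

Iteration 1:
  f(2.100000) = -0.590000
  f'(2.100000) = 4.200000
  x_1 = 2.100000 - (-0.590000)/4.200000 = 2.240476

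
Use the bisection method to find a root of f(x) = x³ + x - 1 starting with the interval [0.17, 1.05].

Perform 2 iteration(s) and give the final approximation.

f(x) = x³ + x - 1
Initial interval: [0.17, 1.05]

Iteration 1:
  c_1 = (0.170000 + 1.050000)/2 = 0.610000
  f(c_1) = f(0.610000) = -0.163019
  f(a) × f(c) ≥ 0, new interval: [0.610000, 1.050000]
Iteration 2:
  c_2 = (0.610000 + 1.050000)/2 = 0.830000
  f(c_2) = f(0.830000) = 0.401787
  f(a) × f(c) < 0, new interval: [0.610000, 0.830000]

After 2 iteration(s), the approximation is c_2 = 0.830000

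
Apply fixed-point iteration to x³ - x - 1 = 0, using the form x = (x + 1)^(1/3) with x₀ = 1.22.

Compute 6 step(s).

Equation: x³ - x - 1 = 0
Fixed-point form: x = (x + 1)^(1/3)
x₀ = 1.22

x_1 = g(1.220000) = 1.304521
x_2 = g(1.304521) = 1.320870
x_3 = g(1.320870) = 1.323987
x_4 = g(1.323987) = 1.324579
x_5 = g(1.324579) = 1.324692
x_6 = g(1.324692) = 1.324713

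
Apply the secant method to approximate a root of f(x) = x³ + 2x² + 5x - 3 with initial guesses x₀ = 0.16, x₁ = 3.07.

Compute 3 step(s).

f(x) = x³ + 2x² + 5x - 3
x₀ = 0.16, x₁ = 3.07

Secant formula: x_{n+1} = x_n - f(x_n)(x_n - x_{n-1})/(f(x_n) - f(x_{n-1}))

Iteration 1:
  f(0.160000) = -2.144704
  f(3.070000) = 60.134243
  x_2 = 3.070000 - 60.134243×(3.070000 - 0.160000)/(60.134243 - (-2.144704))
       = 0.260212
Iteration 2:
  f(3.070000) = 60.134243
  f(0.260212) = -1.545901
  x_3 = 0.260212 - (-1.545901)×(0.260212 - 3.070000)/(-1.545901 - 60.134243)
       = 0.330634
Iteration 3:
  f(0.260212) = -1.545901
  f(0.330634) = -1.092047
  x_4 = 0.330634 - (-1.092047)×(0.330634 - 0.260212)/(-1.092047 - (-1.545901))
       = 0.500081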